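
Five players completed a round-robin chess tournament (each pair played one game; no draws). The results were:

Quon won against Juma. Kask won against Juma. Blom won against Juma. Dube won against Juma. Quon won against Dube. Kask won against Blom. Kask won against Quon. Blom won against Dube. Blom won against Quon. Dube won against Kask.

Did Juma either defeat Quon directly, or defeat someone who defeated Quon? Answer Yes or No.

No

Juma did not beat Quon directly.
Juma beat no one, so there is no intermediate player.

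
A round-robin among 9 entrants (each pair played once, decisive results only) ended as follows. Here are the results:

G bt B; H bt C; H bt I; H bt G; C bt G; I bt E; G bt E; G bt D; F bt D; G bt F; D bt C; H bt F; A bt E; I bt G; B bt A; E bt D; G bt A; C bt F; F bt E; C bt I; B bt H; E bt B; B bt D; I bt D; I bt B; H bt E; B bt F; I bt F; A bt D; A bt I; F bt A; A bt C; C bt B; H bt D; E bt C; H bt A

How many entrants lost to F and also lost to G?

F beat: A, D, E.
G beat: A, B, D, E, F.
Both beat: A, D, E — 3.

3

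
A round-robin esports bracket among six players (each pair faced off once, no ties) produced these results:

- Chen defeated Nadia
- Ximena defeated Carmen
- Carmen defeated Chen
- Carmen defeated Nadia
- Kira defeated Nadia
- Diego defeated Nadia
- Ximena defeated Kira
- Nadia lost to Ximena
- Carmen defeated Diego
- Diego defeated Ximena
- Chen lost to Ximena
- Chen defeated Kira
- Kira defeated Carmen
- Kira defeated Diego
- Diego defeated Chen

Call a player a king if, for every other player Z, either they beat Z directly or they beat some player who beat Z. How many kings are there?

Nadia cannot reach Carmen, Ximena, Diego, Kira, Chen in two steps.
Carmen reaches everyone (king).
Ximena reaches everyone (king).
Diego reaches everyone (king).
Kira reaches everyone (king).
Chen cannot reach Ximena in two steps.
Kings: Carmen, Ximena, Diego, Kira — 4.

4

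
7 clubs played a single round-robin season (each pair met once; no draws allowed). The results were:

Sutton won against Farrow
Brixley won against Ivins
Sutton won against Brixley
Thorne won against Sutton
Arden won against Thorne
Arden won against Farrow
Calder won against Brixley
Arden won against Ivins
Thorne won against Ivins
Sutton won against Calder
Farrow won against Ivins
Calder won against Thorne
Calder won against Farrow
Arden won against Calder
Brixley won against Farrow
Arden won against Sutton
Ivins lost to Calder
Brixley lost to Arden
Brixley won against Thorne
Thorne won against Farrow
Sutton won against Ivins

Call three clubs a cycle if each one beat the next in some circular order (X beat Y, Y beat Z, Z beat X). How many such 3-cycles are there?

2

Win totals: Calder 4, Arden 6, Sutton 4, Farrow 1, Ivins 0, Thorne 3, Brixley 3.
A club with w wins dominates both others in C(w,2) triples; summing gives 6 + 15 + 6 + 0 + 0 + 3 + 3 = 33 transitive triples.
Total triples C(7,3) = 35, so cyclic triples = 35 − 33 = 2.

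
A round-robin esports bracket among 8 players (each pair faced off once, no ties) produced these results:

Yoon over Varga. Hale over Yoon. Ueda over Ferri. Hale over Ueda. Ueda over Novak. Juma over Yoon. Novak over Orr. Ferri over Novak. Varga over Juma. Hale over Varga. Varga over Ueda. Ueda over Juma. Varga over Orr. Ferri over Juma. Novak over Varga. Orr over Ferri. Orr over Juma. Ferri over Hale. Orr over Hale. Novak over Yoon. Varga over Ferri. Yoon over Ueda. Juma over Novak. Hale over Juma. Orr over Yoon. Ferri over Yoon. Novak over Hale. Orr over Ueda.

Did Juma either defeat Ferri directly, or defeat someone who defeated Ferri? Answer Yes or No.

Juma did not beat Ferri directly.
Juma beat Novak, Yoon, but each of them lost to Ferri. No two-step path.

No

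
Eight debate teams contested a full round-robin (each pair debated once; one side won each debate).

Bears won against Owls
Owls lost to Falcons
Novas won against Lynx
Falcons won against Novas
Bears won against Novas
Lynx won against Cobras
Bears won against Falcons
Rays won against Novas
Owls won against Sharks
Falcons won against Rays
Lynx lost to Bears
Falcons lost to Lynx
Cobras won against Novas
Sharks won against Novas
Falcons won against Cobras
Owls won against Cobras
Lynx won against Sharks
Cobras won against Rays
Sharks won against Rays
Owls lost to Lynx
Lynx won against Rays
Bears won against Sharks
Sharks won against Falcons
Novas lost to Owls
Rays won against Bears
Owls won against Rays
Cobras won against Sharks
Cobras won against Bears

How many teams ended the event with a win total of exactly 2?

1

Win totals: Sharks 3, Rays 2, Cobras 4, Lynx 5, Bears 5, Novas 1, Owls 4, Falcons 4.
Exactly 2: Rays — 1 team.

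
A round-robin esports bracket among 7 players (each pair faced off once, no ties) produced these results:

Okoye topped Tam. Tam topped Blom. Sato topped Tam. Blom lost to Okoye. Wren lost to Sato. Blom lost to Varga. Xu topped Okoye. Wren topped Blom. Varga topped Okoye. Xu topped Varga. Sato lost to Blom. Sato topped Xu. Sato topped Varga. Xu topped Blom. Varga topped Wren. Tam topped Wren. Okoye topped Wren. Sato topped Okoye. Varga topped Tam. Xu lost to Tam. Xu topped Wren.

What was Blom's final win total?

Blom's results: beat Sato; lost to Wren, Okoye, Xu, Varga, Tam.
That is 1 win.

1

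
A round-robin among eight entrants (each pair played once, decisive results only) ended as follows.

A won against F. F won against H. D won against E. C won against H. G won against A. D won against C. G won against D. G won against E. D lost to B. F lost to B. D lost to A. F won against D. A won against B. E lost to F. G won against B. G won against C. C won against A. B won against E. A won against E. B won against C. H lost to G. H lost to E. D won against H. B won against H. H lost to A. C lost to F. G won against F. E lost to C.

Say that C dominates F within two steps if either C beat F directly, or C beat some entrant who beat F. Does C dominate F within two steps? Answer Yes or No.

Yes

C did not beat F directly.
C beat A, E, H. Of those, A beat F.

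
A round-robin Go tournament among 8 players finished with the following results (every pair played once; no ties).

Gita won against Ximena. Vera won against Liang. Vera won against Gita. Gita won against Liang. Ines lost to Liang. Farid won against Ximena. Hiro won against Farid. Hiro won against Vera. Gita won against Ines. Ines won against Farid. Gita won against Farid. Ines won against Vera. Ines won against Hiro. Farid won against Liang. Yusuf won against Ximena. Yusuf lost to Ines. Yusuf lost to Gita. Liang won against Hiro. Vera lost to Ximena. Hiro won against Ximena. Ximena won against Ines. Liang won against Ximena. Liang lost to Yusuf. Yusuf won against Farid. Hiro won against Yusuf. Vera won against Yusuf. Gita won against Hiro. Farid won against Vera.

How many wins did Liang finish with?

Liang's results: beat Ines, Ximena, Hiro; lost to Farid, Gita, Vera, Yusuf.
That is 3 wins.

3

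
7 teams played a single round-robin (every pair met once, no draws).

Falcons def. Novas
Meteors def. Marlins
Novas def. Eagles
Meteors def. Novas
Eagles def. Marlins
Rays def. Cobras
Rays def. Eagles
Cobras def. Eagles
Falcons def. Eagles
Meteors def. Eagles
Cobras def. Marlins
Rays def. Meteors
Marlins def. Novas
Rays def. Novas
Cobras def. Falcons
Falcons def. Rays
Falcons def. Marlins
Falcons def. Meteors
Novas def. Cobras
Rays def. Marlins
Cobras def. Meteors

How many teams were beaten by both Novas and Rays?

2

Novas beat: Eagles, Cobras.
Rays beat: Meteors, Novas, Eagles, Cobras, Marlins.
Both beat: Eagles, Cobras — 2.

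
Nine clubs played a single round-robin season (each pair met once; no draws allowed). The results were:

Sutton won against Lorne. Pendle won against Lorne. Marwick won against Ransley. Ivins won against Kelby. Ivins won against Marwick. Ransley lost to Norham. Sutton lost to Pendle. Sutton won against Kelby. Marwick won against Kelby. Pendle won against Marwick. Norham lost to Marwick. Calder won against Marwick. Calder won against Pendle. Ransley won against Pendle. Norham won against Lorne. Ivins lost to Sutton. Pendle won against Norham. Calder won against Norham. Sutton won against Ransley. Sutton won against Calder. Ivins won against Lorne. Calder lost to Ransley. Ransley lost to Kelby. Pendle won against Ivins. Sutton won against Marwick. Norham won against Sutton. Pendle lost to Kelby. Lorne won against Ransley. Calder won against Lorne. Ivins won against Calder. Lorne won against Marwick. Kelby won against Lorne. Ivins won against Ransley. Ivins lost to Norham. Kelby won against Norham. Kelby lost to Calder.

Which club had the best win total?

Sutton

Win totals: Marwick 3, Lorne 2, Kelby 4, Sutton 6, Norham 4, Pendle 5, Ransley 2, Ivins 5, Calder 5.
Sutton leads with 6 wins (next highest: 5).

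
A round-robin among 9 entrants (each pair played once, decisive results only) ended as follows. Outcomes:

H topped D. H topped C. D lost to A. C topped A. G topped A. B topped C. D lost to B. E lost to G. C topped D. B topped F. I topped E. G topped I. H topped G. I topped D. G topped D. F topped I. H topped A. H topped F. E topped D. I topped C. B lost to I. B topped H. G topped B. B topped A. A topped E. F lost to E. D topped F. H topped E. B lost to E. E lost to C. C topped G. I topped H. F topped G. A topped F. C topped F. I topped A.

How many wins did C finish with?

C's results: beat A, D, E, F, G; lost to B, H, I.
That is 5 wins.

5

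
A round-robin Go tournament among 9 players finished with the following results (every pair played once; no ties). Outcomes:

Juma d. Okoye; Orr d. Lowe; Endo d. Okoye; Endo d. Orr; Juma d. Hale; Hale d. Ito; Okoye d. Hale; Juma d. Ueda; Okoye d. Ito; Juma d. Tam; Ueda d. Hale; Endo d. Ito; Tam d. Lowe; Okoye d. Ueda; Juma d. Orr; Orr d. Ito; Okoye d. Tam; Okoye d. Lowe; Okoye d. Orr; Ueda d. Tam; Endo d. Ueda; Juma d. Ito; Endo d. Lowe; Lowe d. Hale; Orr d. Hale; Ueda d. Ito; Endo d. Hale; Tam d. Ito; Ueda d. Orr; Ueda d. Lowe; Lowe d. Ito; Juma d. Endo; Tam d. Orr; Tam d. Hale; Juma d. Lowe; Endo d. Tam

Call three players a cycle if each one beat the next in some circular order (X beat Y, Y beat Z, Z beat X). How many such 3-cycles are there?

0

Win totals: Okoye 6, Ito 0, Orr 3, Lowe 2, Tam 4, Juma 8, Endo 7, Hale 1, Ueda 5.
A player with w wins dominates both others in C(w,2) triples; summing gives 15 + 0 + 3 + 1 + 6 + 28 + 21 + 0 + 10 = 84 transitive triples.
Total triples C(9,3) = 84, so cyclic triples = 84 − 84 = 0.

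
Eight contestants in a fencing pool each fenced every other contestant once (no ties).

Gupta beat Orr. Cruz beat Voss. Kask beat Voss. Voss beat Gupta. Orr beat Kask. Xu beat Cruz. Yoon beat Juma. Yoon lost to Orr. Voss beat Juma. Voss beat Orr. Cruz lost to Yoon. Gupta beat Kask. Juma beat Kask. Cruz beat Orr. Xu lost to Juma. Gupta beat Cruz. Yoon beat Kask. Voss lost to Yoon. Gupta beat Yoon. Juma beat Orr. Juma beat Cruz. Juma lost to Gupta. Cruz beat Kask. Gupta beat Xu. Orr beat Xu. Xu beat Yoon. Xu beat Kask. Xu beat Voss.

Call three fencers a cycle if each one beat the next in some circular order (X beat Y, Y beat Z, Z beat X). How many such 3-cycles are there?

Win totals: Gupta 6, Xu 4, Cruz 3, Juma 4, Orr 3, Yoon 4, Kask 1, Voss 3.
A fencer with w wins dominates both others in C(w,2) triples; summing gives 15 + 6 + 3 + 6 + 3 + 6 + 0 + 3 = 42 transitive triples.
Total triples C(8,3) = 56, so cyclic triples = 56 − 42 = 14.

14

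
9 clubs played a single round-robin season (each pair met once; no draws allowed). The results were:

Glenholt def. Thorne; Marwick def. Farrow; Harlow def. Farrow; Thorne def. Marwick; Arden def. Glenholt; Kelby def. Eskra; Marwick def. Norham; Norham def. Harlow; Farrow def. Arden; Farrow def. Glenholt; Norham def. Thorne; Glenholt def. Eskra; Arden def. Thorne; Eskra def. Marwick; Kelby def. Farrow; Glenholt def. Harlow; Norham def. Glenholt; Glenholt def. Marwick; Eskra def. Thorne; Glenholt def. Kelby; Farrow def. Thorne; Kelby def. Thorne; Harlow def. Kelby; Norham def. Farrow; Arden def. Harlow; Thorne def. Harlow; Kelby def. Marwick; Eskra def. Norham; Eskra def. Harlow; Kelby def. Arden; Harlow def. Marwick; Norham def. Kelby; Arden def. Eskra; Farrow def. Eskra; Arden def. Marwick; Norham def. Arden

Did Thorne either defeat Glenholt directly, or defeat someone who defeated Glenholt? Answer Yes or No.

No

Thorne did not beat Glenholt directly.
Thorne beat Marwick, Harlow, but each of them lost to Glenholt. No two-step path.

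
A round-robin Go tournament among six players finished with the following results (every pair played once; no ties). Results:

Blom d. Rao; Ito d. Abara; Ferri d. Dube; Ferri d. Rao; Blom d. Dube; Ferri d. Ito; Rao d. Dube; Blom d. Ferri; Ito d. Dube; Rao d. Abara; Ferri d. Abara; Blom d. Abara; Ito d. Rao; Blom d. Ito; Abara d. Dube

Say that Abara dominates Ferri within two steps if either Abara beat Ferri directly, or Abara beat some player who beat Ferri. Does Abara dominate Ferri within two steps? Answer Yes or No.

No

Abara did not beat Ferri directly.
Abara beat Dube, but each of them lost to Ferri. No two-step path.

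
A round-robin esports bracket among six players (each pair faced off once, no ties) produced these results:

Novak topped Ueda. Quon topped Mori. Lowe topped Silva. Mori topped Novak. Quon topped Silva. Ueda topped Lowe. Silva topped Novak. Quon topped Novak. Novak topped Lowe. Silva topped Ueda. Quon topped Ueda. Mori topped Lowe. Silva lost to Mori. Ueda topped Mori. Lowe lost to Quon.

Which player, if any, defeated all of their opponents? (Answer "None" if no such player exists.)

Quon

Quon has 5 wins out of 5 opponents — a perfect record.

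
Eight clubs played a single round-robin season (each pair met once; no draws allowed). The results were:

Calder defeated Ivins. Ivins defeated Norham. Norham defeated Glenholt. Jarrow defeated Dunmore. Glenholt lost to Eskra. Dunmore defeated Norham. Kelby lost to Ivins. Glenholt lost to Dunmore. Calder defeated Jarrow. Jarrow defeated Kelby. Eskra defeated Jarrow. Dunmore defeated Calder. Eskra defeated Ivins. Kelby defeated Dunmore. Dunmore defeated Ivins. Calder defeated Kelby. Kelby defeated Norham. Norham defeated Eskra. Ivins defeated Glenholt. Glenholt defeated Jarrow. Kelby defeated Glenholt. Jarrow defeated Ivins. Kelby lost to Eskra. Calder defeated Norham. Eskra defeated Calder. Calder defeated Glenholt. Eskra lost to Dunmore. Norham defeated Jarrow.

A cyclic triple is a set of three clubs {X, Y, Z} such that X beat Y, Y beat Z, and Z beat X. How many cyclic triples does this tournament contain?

Win totals: Ivins 3, Eskra 5, Glenholt 1, Dunmore 5, Jarrow 3, Norham 3, Calder 5, Kelby 3.
A club with w wins dominates both others in C(w,2) triples; summing gives 3 + 10 + 0 + 10 + 3 + 3 + 10 + 3 = 42 transitive triples.
Total triples C(8,3) = 56, so cyclic triples = 56 − 42 = 14.

14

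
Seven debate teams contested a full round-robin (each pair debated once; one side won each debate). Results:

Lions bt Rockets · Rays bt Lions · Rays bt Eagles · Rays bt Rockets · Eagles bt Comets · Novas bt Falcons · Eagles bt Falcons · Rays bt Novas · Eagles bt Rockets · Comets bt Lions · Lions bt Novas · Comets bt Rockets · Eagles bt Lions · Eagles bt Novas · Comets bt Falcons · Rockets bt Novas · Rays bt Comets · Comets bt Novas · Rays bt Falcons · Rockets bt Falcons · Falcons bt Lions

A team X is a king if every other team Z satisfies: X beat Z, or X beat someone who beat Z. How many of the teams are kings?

Novas cannot reach Rockets, Eagles, Comets, Rays in two steps.
Rockets cannot reach Eagles, Comets, Rays in two steps.
Falcons cannot reach Eagles, Comets, Rays in two steps.
Lions cannot reach Eagles, Comets, Rays in two steps.
Eagles cannot reach Rays in two steps.
Comets cannot reach Eagles, Rays in two steps.
Rays reaches everyone (king).
Kings: Rays — 1.

1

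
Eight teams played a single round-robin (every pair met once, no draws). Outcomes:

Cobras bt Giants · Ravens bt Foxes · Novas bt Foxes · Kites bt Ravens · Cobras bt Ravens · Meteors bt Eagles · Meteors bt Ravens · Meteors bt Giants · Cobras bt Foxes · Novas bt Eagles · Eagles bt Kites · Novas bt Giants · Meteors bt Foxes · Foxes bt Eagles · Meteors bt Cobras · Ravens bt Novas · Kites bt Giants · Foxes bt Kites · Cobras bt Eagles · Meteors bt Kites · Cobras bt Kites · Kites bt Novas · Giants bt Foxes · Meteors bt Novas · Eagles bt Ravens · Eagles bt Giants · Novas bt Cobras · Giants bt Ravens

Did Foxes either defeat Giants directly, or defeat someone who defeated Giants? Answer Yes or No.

Foxes did not beat Giants directly.
Foxes beat Kites, Eagles. Of those, Kites beat Giants.

Yes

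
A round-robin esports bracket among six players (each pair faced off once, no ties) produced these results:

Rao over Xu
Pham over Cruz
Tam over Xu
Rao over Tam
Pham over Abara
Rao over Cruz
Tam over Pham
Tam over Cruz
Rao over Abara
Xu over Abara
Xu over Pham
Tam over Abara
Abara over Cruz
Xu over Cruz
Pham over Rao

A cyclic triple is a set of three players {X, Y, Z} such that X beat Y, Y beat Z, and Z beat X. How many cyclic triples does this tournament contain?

Of the C(6,3) = 20 triples, the cyclic ones are: {Tam, Pham, Rao}; {Xu, Pham, Rao}.
That is 2.

2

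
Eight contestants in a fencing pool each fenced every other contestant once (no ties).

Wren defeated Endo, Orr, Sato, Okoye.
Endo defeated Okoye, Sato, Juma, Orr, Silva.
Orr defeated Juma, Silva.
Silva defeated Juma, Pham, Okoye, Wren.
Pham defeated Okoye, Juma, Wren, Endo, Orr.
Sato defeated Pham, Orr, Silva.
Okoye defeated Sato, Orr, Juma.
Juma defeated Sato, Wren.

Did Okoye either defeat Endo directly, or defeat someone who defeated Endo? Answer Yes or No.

No

Okoye did not beat Endo directly.
Okoye beat Sato, Orr, Juma, but each of them lost to Endo. No two-step path.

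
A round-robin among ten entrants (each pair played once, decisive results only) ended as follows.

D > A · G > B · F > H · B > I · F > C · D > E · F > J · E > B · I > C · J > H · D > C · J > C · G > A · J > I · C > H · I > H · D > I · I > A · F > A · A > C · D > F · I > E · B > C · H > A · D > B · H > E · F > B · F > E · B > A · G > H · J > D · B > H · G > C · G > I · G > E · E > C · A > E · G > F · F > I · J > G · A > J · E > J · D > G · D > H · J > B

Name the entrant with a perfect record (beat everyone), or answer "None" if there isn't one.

None

Highest win total is D with 8 (out of 9 possible).
D lost to J, so no entrant went undefeated.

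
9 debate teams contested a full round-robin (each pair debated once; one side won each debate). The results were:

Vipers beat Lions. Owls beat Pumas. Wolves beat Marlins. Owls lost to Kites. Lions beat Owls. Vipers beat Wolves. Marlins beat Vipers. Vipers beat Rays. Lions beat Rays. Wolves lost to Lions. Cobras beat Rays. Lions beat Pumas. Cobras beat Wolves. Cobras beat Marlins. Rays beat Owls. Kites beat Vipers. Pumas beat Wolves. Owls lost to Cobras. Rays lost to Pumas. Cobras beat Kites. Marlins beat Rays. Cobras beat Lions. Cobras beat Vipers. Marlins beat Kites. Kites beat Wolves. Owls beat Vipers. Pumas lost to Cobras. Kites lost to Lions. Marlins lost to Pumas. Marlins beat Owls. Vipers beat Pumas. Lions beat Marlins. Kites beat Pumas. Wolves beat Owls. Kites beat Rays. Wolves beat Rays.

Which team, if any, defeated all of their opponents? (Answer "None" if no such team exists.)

Cobras

Cobras has 8 wins out of 8 opponents — a perfect record.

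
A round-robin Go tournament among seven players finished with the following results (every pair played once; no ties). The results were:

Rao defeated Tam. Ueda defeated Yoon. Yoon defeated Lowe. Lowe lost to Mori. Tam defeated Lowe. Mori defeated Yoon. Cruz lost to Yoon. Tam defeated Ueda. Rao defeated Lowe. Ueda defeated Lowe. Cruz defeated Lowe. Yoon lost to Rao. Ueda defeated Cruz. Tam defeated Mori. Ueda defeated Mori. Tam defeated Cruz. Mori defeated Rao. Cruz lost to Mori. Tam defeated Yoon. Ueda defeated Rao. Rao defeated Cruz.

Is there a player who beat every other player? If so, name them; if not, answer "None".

Highest win total is Ueda with 5 (out of 6 possible).
Ueda lost to Tam, so no player went undefeated.

None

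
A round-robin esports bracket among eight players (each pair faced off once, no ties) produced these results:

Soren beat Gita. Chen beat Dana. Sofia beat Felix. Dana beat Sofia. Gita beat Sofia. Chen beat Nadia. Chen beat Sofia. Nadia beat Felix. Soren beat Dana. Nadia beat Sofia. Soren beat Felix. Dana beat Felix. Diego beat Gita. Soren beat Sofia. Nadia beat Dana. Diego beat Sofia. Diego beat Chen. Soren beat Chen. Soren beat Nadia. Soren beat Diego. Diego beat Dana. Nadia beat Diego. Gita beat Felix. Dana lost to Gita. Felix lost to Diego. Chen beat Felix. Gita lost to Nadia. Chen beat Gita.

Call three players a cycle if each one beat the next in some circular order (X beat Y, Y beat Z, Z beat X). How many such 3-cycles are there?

1

Win totals: Chen 5, Soren 7, Dana 2, Felix 0, Sofia 1, Diego 5, Gita 3, Nadia 5.
A player with w wins dominates both others in C(w,2) triples; summing gives 10 + 21 + 1 + 0 + 0 + 10 + 3 + 10 = 55 transitive triples.
Total triples C(8,3) = 56, so cyclic triples = 56 − 55 = 1.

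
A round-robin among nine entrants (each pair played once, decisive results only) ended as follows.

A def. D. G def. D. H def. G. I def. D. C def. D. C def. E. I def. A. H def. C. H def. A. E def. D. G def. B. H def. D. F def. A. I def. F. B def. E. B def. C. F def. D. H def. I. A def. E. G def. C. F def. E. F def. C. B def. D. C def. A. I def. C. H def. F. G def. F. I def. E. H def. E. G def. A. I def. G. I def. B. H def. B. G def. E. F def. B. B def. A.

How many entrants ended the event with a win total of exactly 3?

Win totals: A 2, B 4, C 3, D 0, E 1, F 5, G 6, H 8, I 7.
Exactly 3: C — 1 entrant.

1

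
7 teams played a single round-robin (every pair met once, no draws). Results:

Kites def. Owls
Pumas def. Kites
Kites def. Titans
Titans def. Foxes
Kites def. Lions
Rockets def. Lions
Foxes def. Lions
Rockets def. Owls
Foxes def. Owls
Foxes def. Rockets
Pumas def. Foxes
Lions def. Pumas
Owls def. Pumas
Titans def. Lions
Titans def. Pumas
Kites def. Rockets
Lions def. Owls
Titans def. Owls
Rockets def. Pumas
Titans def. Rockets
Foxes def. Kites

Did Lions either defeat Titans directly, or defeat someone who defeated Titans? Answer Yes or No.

Lions did not beat Titans directly.
Lions beat Pumas, Owls, but each of them lost to Titans. No two-step path.

No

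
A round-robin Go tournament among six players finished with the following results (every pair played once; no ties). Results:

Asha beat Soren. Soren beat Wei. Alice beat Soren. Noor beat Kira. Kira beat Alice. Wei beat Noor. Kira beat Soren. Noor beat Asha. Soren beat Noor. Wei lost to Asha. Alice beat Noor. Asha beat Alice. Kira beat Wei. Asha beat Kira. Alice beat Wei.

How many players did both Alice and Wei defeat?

1

Alice beat: Soren, Wei, Noor.
Wei beat: Noor.
Both beat: Noor — 1.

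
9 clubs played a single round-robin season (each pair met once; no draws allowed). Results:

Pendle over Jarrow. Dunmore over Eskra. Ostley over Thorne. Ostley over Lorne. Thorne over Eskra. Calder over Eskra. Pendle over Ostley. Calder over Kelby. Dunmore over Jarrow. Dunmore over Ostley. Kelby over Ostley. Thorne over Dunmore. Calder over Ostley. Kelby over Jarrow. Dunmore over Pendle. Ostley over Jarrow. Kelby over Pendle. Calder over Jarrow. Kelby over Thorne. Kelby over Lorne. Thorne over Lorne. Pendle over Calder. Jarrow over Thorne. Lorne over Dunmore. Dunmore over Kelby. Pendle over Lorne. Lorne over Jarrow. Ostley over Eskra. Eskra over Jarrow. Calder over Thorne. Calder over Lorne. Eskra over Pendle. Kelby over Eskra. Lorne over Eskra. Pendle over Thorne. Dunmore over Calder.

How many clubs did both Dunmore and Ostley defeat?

Dunmore beat: Jarrow, Pendle, Eskra, Ostley, Kelby, Calder.
Ostley beat: Jarrow, Thorne, Lorne, Eskra.
Both beat: Jarrow, Eskra — 2.

2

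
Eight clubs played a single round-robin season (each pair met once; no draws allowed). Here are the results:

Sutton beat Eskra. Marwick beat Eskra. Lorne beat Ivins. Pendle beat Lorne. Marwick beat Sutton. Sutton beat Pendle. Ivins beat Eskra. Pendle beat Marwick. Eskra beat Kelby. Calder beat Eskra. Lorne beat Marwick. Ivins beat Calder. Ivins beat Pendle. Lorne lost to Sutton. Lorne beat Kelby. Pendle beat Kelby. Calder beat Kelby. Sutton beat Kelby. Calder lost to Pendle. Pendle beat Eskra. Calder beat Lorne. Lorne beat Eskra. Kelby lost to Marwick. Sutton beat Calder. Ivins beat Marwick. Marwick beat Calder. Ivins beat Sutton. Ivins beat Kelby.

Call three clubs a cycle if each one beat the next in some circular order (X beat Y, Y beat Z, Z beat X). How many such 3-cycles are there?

6

Win totals: Lorne 4, Calder 3, Ivins 6, Sutton 5, Pendle 5, Kelby 0, Marwick 4, Eskra 1.
A club with w wins dominates both others in C(w,2) triples; summing gives 6 + 3 + 15 + 10 + 10 + 0 + 6 + 0 = 50 transitive triples.
Total triples C(8,3) = 56, so cyclic triples = 56 − 50 = 6.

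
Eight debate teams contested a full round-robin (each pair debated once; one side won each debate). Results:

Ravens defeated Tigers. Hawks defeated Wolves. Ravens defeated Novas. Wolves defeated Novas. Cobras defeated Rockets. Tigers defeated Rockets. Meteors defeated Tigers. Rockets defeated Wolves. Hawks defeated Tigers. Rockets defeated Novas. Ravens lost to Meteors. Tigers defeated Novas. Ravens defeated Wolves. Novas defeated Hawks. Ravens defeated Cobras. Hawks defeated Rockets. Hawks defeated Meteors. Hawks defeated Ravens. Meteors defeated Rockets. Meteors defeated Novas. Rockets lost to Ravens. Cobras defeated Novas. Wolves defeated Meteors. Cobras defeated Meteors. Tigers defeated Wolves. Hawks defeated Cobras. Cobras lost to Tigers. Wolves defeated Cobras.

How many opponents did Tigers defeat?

4

Tigers' results: beat Rockets, Novas, Wolves, Cobras; lost to Meteors, Hawks, Ravens.
That is 4 wins.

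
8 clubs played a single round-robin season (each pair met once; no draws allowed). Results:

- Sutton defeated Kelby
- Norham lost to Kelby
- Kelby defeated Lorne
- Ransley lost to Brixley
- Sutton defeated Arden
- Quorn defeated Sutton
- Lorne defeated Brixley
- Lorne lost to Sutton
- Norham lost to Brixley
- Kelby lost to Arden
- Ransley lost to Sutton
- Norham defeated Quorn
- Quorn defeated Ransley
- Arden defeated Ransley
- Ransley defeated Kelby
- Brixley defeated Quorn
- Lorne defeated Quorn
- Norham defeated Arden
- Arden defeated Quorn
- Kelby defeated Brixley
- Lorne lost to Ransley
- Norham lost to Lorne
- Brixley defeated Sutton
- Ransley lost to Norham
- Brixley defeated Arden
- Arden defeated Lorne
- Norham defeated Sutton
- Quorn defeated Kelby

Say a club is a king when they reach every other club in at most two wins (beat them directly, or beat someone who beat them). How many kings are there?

6

Lorne reaches everyone (king).
Quorn reaches everyone (king).
Brixley reaches everyone (king).
Norham cannot reach Brixley in two steps.
Arden reaches everyone (king).
Kelby reaches everyone (king).
Sutton reaches everyone (king).
Ransley cannot reach Arden, Sutton in two steps.
Kings: Lorne, Quorn, Brixley, Arden, Kelby, Sutton — 6.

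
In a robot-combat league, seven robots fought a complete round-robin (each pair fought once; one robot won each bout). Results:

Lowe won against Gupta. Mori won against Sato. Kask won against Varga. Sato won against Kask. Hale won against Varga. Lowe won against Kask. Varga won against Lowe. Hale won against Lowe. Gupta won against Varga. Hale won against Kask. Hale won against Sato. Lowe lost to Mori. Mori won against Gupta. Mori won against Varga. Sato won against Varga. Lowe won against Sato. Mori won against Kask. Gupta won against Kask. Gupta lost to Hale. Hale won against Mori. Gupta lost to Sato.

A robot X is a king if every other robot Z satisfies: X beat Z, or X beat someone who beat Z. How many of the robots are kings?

Varga cannot reach Mori, Hale in two steps.
Mori cannot reach Hale in two steps.
Gupta cannot reach Mori, Hale, Sato in two steps.
Hale reaches everyone (king).
Kask cannot reach Mori, Gupta, Hale, Sato in two steps.
Sato cannot reach Mori, Hale in two steps.
Lowe cannot reach Mori, Hale in two steps.
Kings: Hale — 1.

1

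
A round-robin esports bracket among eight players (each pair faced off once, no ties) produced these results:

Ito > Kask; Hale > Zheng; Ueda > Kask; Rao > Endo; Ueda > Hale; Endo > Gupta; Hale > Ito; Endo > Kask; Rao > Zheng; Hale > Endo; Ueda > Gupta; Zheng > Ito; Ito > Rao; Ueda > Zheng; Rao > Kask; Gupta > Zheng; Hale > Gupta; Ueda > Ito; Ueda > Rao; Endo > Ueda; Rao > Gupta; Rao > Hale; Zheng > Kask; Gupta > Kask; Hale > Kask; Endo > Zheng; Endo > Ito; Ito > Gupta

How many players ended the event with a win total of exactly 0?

1

Win totals: Hale 5, Ueda 6, Endo 5, Gupta 2, Ito 3, Kask 0, Zheng 2, Rao 5.
Exactly 0: Kask — 1 player.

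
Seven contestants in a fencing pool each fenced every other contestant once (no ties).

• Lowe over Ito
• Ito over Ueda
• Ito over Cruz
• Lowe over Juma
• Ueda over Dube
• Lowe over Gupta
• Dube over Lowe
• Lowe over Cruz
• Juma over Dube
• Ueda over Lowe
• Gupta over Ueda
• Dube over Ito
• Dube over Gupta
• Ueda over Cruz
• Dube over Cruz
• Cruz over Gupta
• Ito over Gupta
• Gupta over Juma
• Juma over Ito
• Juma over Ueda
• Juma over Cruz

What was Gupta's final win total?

2

Gupta's results: beat Ueda, Juma; lost to Lowe, Cruz, Dube, Ito.
That is 2 wins.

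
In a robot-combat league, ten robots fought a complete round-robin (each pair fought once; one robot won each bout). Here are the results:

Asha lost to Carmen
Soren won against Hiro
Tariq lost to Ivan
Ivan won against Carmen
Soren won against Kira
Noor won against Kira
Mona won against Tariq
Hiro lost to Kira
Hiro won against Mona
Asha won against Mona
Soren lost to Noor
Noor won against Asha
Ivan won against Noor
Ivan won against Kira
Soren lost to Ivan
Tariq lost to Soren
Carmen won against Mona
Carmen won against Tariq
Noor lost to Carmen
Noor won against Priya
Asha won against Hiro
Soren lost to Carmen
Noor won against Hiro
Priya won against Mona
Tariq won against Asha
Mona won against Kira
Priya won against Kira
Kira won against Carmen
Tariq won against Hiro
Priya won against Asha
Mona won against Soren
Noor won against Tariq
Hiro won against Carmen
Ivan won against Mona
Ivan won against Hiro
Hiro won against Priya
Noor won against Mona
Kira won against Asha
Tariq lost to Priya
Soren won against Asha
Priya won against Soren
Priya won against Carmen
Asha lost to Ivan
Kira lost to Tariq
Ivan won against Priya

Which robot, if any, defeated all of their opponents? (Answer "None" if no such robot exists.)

Ivan has 9 wins out of 9 opponents — a perfect record.

Ivan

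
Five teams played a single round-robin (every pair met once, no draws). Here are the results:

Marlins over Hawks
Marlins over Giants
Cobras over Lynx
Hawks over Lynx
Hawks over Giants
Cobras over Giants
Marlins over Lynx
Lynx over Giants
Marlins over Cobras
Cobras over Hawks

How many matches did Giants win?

0

Giants' results: beat no one; lost to Hawks, Cobras, Lynx, Marlins.
That is 0 wins.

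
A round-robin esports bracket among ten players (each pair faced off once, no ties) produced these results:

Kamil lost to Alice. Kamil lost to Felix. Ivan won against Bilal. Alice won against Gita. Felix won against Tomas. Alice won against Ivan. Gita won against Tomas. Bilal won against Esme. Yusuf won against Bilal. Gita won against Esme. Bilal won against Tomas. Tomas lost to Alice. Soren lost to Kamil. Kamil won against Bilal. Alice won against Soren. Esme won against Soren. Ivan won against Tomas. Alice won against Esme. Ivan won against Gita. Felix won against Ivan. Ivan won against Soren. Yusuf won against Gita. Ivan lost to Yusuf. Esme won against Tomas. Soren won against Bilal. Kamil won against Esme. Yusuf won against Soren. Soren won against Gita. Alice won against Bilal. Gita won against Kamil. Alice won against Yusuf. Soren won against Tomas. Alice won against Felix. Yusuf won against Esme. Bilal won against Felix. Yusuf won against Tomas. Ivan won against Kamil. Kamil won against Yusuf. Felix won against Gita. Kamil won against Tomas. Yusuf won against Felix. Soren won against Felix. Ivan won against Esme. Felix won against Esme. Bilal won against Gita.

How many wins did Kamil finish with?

5

Kamil's results: beat Esme, Yusuf, Soren, Bilal, Tomas; lost to Gita, Ivan, Alice, Felix.
That is 5 wins.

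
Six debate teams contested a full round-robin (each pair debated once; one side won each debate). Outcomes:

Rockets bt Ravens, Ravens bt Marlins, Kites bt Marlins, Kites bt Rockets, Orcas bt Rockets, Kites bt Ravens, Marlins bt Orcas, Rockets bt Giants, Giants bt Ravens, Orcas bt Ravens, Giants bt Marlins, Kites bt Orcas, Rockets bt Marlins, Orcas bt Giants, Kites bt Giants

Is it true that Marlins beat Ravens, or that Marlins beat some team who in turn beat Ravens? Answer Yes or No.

Yes

Marlins did not beat Ravens directly.
Marlins beat Orcas. Of those, Orcas beat Ravens.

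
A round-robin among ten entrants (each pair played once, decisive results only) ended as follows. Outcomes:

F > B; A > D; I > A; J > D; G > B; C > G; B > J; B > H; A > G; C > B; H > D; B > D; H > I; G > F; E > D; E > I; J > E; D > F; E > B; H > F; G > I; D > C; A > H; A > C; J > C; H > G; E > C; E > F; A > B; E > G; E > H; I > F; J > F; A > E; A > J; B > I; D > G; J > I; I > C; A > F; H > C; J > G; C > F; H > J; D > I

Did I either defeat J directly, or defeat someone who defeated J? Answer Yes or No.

Yes

I did not beat J directly.
I beat A, C, F. Of those, A beat J.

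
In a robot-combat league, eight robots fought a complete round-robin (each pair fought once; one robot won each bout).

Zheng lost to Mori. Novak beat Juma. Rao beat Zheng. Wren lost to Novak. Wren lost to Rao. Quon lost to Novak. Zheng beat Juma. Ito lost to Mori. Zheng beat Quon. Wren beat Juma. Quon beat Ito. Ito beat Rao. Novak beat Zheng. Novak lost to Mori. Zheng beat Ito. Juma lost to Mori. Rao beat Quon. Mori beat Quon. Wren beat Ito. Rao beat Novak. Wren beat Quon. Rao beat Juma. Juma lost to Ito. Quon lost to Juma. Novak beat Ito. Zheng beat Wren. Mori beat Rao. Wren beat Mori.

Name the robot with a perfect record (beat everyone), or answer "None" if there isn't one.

None

Highest win total is Mori with 6 (out of 7 possible).
Mori lost to Wren, so no robot went undefeated.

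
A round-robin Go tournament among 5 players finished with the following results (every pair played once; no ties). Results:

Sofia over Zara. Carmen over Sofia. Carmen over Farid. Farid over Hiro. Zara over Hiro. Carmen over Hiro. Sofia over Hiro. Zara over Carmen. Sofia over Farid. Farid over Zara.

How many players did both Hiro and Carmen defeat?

Hiro beat: no one.
Carmen beat: Sofia, Hiro, Farid.
No one was beaten by both.

0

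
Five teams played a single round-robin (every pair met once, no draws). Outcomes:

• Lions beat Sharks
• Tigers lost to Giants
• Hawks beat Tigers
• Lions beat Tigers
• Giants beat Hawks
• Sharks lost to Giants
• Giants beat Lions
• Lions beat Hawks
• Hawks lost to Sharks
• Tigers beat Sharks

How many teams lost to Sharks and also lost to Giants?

Sharks beat: Hawks.
Giants beat: Sharks, Tigers, Hawks, Lions.
Both beat: Hawks — 1.

1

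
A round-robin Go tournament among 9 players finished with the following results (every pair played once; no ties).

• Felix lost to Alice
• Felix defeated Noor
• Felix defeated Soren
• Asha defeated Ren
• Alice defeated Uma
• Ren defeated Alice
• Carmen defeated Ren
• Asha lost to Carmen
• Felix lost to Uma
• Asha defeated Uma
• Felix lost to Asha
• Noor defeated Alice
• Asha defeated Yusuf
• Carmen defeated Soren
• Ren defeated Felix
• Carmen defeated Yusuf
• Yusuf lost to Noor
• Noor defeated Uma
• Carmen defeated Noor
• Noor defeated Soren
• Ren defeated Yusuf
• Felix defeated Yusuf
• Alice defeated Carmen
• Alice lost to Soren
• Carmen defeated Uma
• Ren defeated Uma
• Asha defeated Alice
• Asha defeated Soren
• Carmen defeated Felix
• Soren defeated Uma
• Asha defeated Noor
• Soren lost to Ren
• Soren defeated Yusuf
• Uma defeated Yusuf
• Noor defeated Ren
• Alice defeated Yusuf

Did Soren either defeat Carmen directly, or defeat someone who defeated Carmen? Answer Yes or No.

Yes

Soren did not beat Carmen directly.
Soren beat Uma, Yusuf, Alice. Of those, Alice beat Carmen.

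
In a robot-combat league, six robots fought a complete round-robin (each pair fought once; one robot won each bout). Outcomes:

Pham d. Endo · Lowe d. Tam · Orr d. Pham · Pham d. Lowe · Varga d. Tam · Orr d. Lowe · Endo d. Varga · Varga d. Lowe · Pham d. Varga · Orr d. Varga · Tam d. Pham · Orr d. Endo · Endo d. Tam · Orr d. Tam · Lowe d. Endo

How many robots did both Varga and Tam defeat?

0

Varga beat: Tam, Lowe.
Tam beat: Pham.
No one was beaten by both.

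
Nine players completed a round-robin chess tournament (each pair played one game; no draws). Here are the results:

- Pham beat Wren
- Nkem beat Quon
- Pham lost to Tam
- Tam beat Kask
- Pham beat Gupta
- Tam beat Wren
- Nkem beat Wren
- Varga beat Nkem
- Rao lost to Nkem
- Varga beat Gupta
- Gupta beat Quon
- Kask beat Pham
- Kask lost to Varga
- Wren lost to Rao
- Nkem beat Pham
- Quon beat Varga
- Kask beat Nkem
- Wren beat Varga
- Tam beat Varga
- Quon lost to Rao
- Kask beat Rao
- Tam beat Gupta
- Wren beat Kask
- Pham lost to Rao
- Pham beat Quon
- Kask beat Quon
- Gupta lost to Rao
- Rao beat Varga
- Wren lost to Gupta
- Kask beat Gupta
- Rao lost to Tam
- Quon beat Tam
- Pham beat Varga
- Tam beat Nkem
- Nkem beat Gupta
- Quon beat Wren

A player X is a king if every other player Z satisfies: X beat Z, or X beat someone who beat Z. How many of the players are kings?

Kask reaches everyone (king).
Gupta cannot reach Pham, Rao, Nkem in two steps.
Pham cannot reach Rao in two steps.
Varga cannot reach Tam in two steps.
Quon reaches everyone (king).
Tam reaches everyone (king).
Wren cannot reach Tam in two steps.
Rao reaches everyone (king).
Nkem reaches everyone (king).
Kings: Kask, Quon, Tam, Rao, Nkem — 5.

5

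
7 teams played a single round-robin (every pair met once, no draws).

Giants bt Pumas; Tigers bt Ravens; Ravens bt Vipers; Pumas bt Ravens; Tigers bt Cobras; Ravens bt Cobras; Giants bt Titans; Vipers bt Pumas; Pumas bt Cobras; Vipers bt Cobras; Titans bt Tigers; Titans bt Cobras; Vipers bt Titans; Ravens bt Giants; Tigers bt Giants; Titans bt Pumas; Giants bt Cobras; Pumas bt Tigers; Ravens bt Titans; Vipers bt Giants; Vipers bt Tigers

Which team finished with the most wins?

Vipers

Win totals: Giants 3, Cobras 0, Vipers 5, Titans 3, Tigers 3, Ravens 4, Pumas 3.
Vipers leads with 5 wins (next highest: 4).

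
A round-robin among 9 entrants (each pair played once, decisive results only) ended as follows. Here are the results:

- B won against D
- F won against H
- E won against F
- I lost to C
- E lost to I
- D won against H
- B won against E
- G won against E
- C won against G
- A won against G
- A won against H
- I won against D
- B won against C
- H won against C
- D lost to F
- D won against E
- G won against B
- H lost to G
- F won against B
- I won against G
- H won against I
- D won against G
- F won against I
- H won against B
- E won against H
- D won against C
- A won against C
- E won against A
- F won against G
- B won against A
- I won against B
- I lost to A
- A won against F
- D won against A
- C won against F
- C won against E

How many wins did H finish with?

H's results: beat B, C, I; lost to A, D, E, F, G.
That is 3 wins.

3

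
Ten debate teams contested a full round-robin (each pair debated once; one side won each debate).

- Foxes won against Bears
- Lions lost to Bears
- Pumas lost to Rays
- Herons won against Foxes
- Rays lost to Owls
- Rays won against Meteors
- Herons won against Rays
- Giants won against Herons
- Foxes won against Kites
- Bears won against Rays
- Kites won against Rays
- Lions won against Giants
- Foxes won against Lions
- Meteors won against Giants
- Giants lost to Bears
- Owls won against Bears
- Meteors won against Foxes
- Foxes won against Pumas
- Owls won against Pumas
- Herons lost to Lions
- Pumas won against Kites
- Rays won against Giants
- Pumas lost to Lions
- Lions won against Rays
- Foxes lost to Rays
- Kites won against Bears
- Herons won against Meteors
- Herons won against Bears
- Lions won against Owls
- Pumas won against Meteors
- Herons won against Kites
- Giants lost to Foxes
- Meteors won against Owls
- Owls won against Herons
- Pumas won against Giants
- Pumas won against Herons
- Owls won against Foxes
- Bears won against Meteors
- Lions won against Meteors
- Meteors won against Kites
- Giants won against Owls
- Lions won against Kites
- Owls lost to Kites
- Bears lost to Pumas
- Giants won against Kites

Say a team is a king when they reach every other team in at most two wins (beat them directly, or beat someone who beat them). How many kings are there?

9

Giants cannot reach Lions in two steps.
Bears reaches everyone (king).
Rays reaches everyone (king).
Herons reaches everyone (king).
Owls reaches everyone (king).
Lions reaches everyone (king).
Kites reaches everyone (king).
Pumas reaches everyone (king).
Foxes reaches everyone (king).
Meteors reaches everyone (king).
Kings: Bears, Rays, Herons, Owls, Lions, Kites, Pumas, Foxes, Meteors — 9.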